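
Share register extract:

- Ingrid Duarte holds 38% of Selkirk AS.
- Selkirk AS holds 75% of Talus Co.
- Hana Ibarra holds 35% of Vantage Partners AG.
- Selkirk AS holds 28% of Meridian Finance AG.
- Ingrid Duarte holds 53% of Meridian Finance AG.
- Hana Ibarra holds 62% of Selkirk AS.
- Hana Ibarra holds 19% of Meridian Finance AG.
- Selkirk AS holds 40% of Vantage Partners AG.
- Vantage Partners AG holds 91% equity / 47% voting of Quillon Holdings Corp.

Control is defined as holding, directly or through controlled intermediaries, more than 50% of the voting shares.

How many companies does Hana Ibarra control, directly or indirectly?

Hana holds 62% of Selkirk, so Hana controls Selkirk.
Selkirk and Hana together hold 40% + 35% = 75% of Vantage, so Hana controls Vantage.
Selkirk holds 75% of Talus, so Hana controls Talus.
No other company's threshold is met.
Hana controls 3 companies.

3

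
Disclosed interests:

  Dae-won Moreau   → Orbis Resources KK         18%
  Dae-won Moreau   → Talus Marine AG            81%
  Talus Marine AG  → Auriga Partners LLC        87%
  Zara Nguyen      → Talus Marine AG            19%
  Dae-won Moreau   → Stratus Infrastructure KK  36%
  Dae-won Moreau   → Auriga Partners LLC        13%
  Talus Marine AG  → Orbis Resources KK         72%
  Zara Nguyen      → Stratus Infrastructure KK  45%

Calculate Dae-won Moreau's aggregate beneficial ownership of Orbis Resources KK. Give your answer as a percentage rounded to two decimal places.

Dae-won reaches Orbis along 2 paths.
Via Talus: 81% × 72% = 58.32%.
Direct stake: 18% = 18%.
Total: 58.32% + 18% = 76.32%.

76.32%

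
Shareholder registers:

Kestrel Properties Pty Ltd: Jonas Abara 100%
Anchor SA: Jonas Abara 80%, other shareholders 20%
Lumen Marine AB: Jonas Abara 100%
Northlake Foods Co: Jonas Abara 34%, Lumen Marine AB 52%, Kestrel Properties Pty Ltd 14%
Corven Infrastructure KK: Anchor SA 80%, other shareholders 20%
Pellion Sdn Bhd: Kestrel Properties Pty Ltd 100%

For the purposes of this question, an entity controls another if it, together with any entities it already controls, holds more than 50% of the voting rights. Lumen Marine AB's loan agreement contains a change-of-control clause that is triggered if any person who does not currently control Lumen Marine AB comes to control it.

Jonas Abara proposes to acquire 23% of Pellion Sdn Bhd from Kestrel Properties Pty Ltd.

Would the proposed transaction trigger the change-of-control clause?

No

The purchase adds only to Jonas's holdings (Kestrel's stake shrinks), so Jonas is the only person who could newly come to control Lumen.
Jonas holds 100% of Lumen, so Jonas controls Lumen.
So Jonas already controls Lumen before the transaction.
After the purchase, Jonas holds 23% of Pellion directly, and Kestrel's stake falls to 77%.
Jonas controlled Lumen already, so this is not a new person acquiring control; every other person's position is unchanged or reduced.
No new person acquires control, so the clause is not triggered.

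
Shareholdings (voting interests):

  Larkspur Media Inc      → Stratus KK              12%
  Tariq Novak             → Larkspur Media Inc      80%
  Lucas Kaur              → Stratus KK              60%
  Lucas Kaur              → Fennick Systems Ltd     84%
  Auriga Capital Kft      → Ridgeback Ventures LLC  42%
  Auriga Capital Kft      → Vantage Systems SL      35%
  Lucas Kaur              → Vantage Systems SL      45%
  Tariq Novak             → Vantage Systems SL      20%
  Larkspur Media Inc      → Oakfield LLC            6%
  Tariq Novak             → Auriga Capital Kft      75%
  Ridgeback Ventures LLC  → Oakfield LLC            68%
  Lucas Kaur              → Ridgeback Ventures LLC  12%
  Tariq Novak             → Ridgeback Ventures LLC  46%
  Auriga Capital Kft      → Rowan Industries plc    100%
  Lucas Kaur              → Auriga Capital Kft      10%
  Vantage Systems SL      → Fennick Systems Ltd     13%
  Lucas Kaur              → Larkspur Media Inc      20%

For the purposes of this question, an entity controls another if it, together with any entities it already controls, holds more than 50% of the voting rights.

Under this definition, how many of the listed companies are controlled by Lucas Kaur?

2

Lucas holds 84% of Fennick, so Lucas controls Fennick.
Lucas holds 60% of Stratus, so Lucas controls Stratus.
No other company's threshold is met.
Lucas controls 2 companies.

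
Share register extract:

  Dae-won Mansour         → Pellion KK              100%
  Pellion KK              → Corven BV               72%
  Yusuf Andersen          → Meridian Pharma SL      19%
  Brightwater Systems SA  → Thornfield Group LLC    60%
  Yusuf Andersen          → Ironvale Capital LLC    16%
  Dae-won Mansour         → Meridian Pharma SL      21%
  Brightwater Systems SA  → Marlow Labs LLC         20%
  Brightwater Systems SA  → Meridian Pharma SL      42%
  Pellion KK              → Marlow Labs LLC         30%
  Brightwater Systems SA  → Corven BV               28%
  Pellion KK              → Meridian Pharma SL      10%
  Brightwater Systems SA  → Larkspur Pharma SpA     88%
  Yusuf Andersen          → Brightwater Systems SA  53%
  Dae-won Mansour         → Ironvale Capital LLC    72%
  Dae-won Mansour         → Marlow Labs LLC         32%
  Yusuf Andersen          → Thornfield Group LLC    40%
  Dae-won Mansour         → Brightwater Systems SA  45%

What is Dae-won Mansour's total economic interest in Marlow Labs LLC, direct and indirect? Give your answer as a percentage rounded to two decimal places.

71.00%

Dae-won reaches Marlow along 3 paths.
Direct stake: 32% = 32%.
Via Brightwater: 45% × 20% = 9%.
Via Pellion: 100% × 30% = 30%.
Total: 32% + 9% + 30% = 71%.
Rounded: 71.00%.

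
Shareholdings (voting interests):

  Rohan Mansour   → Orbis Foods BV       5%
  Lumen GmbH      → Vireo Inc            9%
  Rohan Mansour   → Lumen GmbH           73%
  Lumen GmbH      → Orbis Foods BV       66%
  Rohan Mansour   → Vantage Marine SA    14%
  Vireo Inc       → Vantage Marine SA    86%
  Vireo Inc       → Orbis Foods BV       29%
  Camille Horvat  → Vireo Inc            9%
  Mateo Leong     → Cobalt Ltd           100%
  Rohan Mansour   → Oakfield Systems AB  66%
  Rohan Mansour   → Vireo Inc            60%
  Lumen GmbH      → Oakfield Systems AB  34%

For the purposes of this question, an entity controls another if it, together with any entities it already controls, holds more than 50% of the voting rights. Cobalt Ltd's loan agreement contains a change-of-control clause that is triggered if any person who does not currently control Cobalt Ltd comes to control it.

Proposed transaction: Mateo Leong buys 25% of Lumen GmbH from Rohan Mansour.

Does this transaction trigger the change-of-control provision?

No

The purchase adds only to Mateo's holdings (Rohan's stake shrinks), so Mateo is the only person who could newly come to control Cobalt.
Mateo holds 100% of Cobalt, so Mateo controls Cobalt.
So Mateo already controls Cobalt before the transaction.
After the purchase, Mateo holds 25% of Lumen directly, and Rohan's stake falls to 48%.
Mateo controlled Cobalt already, so this is not a new person acquiring control; every other person's position is unchanged or reduced.
No new person acquires control, so the clause is not triggered.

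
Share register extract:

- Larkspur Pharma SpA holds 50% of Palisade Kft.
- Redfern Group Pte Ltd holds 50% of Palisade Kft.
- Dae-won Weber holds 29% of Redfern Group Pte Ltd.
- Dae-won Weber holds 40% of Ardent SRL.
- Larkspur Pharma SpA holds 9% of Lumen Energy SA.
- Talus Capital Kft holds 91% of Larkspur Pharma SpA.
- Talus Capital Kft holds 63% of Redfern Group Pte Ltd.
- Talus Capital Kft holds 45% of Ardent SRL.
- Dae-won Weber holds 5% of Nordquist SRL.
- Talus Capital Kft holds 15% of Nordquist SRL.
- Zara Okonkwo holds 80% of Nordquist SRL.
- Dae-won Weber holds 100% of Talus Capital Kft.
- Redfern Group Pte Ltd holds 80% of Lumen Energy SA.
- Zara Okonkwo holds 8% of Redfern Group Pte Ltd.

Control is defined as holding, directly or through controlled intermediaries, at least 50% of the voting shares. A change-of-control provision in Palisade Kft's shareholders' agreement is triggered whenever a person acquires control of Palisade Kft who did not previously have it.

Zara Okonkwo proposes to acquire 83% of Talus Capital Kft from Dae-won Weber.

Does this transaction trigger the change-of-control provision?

The purchase adds only to Zara's holdings (Dae-won's stake shrinks), so Zara is the only person who could newly come to control Palisade.
Zara holds 80% of Nordquist, so Zara controls Nordquist.
Neither Zara nor any entity Zara controls holds any voting interest in Palisade.
So before the transaction, Zara does not control Palisade.
After the purchase, Zara holds 83% of Talus directly, and Dae-won's stake falls to 17%.
Zara holds 83% of Talus, so Zara controls Talus.
Talus and Zara together hold 63% + 8% = 71% of Redfern, so Zara controls Redfern.
Talus holds 91% of Larkspur, so Zara controls Larkspur.
Redfern and Larkspur together hold 50% + 50% = 100% of Palisade, so Zara controls Palisade.
Zara did not control Palisade before and does after, so the clause is triggered.

Yes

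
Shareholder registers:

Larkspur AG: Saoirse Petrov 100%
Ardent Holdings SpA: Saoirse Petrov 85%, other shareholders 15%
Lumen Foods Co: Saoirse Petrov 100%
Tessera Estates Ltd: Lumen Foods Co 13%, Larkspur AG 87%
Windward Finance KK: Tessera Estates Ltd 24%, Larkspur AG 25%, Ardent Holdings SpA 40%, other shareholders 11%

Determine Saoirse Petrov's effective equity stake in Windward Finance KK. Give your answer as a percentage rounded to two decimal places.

83.00%

Saoirse reaches Windward along 4 paths.
Via Lumen → Tessera: 100% × 13% × 24% = 3.12%.
Via Larkspur → Tessera: 100% × 87% × 24% = 20.88%.
Via Larkspur: 100% × 25% = 25%.
Via Ardent: 85% × 40% = 34%.
Total: 3.12% + 20.88% + 25% + 34% = 83%.
Rounded: 83.00%.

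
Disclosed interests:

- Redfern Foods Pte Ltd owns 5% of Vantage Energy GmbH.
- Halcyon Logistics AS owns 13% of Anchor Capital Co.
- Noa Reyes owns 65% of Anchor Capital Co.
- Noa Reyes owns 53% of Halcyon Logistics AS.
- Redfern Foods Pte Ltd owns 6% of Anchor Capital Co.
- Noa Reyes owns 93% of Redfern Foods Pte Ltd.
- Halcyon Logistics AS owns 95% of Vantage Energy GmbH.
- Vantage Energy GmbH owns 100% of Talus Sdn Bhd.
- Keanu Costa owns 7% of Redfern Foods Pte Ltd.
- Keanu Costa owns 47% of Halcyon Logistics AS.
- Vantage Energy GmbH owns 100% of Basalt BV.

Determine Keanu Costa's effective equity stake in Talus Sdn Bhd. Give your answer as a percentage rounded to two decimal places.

Keanu reaches Talus along 2 paths.
Via Halcyon → Vantage: 47% × 95% × 100% = 44.65%.
Via Redfern → Vantage: 7% × 5% × 100% = 0.35%.
Total: 44.65% + 0.35% = 45%.
Rounded: 45.00%.

45.00%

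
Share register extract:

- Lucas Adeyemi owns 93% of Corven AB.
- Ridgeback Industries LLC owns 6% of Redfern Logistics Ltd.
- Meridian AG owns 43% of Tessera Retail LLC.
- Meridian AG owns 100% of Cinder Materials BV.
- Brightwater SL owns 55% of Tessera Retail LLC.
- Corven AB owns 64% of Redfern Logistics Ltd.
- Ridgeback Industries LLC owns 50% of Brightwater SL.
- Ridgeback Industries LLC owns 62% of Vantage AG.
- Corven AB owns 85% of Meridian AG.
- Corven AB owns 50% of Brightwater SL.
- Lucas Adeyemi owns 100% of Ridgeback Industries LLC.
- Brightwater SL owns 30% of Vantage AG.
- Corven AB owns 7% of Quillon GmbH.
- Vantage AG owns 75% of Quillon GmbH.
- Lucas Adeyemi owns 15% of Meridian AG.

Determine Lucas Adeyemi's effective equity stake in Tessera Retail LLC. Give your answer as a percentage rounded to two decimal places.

Lucas reaches Tessera along 4 paths.
Via Meridian: 15% × 43% = 6.45%.
Via Corven → Meridian: 93% × 85% × 43% = 33.9915%.
Via Corven → Brightwater: 93% × 50% × 55% = 25.575%.
Via Ridgeback → Brightwater: 100% × 50% × 55% = 27.5%.
Total: 6.45% + 33.9915% + 25.575% + 27.5% = 93.5165%.
Rounded: 93.52%.

93.52%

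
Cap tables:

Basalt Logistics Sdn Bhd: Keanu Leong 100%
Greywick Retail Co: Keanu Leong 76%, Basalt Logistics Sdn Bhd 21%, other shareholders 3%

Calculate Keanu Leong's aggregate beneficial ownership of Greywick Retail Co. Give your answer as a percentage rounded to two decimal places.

Keanu reaches Greywick along 2 paths.
Direct stake: 76% = 76%.
Via Basalt: 100% × 21% = 21%.
Total: 76% + 21% = 97%.
Rounded: 97.00%.

97.00%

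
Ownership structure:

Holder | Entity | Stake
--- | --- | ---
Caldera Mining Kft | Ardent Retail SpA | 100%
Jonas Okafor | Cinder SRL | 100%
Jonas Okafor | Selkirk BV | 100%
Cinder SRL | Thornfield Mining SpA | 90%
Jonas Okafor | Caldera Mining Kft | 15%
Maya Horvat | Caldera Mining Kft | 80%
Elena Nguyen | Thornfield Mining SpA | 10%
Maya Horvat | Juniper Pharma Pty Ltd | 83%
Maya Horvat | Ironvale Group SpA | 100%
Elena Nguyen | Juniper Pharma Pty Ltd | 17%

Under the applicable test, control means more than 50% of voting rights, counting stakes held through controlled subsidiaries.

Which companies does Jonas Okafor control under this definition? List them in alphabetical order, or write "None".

Cinder SRL, Selkirk BV, Thornfield Mining SpA

Jonas holds 100% of Cinder, so Jonas controls Cinder.
Jonas holds 100% of Selkirk, so Jonas controls Selkirk.
Cinder holds 90% of Thornfield, so Jonas controls Thornfield.
No other company's threshold is met.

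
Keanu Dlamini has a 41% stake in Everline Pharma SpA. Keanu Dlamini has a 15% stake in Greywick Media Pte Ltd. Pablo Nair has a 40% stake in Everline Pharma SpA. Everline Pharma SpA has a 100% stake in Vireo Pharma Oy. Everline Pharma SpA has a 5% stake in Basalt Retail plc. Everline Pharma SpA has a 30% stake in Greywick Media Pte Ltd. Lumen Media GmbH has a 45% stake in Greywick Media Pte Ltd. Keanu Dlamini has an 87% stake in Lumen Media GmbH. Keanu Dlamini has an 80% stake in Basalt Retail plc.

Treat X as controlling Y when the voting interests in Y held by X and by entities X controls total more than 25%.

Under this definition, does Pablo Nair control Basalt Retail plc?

No

Pablo holds 40% of Everline, so Pablo controls Everline.
Everline holds 100% of Vireo, so Pablo controls Vireo.
Everline holds 30% of Greywick, so Pablo controls Greywick.
In Basalt, Pablo's side holds only 5%, not > 25%.
So Pablo does not control Basalt.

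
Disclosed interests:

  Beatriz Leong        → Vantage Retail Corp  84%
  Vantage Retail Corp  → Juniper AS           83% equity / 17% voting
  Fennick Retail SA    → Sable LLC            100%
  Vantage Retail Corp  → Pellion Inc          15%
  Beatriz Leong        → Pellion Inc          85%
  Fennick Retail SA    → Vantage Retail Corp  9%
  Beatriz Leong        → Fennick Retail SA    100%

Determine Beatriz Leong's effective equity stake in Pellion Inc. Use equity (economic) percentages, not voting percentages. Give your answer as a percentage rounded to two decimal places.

98.95%

Beatriz reaches Pellion along 3 paths.
Via Vantage: 84% × 15% = 12.6%.
Via Fennick → Vantage: 100% × 9% × 15% = 1.35%.
Direct stake: 85% = 85%.
Total: 12.6% + 1.35% + 85% = 98.95%.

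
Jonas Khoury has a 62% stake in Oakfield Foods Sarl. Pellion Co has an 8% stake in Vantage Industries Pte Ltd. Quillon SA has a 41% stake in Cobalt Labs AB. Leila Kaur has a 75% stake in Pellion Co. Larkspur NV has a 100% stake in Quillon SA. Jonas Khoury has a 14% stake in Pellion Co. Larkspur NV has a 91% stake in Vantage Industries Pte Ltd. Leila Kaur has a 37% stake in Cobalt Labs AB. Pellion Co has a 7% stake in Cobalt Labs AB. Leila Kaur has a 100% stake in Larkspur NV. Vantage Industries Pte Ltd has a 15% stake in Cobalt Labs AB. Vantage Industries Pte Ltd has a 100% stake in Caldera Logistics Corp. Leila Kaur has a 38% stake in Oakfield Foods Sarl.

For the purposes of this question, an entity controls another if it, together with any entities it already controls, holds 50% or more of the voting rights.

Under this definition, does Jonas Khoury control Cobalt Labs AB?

Jonas holds 62% of Oakfield, so Jonas controls Oakfield.
Neither Jonas nor any entity Jonas controls holds any voting interest in Cobalt.
So Jonas does not control Cobalt.

No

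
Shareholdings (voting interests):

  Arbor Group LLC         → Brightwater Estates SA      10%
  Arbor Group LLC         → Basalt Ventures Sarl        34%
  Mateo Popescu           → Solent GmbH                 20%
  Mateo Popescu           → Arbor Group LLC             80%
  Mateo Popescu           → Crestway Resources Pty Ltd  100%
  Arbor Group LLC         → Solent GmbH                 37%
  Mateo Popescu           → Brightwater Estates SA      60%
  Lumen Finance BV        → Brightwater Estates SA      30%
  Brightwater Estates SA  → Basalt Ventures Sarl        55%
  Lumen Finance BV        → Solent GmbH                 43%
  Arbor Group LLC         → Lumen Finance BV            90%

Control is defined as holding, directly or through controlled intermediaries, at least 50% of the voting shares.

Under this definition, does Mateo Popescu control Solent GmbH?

Mateo holds 80% of Arbor, so Mateo controls Arbor.
Arbor holds 90% of Lumen, so Mateo controls Lumen.
Mateo and Lumen and Arbor together hold 20% + 43% + 37% = 100% of Solent, so Mateo controls Solent.

Yes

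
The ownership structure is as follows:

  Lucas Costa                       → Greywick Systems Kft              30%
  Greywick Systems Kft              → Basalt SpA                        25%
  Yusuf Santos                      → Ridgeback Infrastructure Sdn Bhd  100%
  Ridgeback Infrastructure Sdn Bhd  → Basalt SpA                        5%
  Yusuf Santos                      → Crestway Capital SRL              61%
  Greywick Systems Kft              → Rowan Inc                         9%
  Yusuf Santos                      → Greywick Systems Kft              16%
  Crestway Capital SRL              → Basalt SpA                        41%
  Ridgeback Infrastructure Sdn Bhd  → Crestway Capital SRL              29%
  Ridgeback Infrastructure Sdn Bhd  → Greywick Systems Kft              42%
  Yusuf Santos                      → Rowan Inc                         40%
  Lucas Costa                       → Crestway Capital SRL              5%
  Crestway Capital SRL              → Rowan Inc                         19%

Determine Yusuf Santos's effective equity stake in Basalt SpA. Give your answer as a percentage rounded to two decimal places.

56.40%

Yusuf reaches Basalt along 5 paths.
Via Ridgeback → Greywick: 100% × 42% × 25% = 10.5%.
Via Greywick: 16% × 25% = 4%.
Via Ridgeback: 100% × 5% = 5%.
Via Ridgeback → Crestway: 100% × 29% × 41% = 11.89%.
Via Crestway: 61% × 41% = 25.01%.
Total: 10.5% + 4% + 5% + 11.89% + 25.01% = 56.4%.
Rounded: 56.40%.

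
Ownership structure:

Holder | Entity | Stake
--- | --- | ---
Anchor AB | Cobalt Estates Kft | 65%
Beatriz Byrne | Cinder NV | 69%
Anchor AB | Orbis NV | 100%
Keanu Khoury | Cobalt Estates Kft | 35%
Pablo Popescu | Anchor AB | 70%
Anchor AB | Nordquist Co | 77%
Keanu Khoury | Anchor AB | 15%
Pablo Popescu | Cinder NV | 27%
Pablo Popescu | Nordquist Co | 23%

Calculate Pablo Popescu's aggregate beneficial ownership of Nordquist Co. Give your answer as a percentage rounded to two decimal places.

76.90%

Pablo reaches Nordquist along 2 paths.
Direct stake: 23% = 23%.
Via Anchor: 70% × 77% = 53.9%.
Total: 23% + 53.9% = 76.9%.
Rounded: 76.90%.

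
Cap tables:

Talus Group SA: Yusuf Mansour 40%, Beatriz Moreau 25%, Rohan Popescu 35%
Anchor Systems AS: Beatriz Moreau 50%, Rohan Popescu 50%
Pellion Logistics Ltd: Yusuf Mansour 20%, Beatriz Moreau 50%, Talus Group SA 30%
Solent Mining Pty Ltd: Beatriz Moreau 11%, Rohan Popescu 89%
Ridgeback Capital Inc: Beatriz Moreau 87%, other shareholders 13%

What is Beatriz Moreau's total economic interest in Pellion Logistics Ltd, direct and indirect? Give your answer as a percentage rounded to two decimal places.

Beatriz reaches Pellion along 2 paths.
Direct stake: 50% = 50%.
Via Talus: 25% × 30% = 7.5%.
Total: 50% + 7.5% = 57.5%.
Rounded: 57.50%.

57.50%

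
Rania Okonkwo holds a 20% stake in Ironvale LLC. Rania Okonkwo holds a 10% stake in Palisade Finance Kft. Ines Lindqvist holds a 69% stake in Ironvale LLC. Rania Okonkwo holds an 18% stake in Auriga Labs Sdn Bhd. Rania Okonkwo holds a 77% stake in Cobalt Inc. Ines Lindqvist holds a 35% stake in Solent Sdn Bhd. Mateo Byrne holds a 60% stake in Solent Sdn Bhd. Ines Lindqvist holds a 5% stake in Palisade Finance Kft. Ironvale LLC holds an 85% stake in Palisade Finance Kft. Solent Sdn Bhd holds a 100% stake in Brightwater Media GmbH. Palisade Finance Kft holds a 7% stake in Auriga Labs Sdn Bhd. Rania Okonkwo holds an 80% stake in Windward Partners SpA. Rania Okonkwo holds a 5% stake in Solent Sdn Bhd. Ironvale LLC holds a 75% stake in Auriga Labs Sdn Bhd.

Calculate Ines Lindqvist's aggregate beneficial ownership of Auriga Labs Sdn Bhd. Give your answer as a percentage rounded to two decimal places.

Ines reaches Auriga along 3 paths.
Via Ironvale: 69% × 75% = 51.75%.
Via Palisade: 5% × 7% = 0.35%.
Via Ironvale → Palisade: 69% × 85% × 7% = 4.1055%.
Total: 51.75% + 0.35% + 4.1055% = 56.2055%.
Rounded: 56.21%.

56.21%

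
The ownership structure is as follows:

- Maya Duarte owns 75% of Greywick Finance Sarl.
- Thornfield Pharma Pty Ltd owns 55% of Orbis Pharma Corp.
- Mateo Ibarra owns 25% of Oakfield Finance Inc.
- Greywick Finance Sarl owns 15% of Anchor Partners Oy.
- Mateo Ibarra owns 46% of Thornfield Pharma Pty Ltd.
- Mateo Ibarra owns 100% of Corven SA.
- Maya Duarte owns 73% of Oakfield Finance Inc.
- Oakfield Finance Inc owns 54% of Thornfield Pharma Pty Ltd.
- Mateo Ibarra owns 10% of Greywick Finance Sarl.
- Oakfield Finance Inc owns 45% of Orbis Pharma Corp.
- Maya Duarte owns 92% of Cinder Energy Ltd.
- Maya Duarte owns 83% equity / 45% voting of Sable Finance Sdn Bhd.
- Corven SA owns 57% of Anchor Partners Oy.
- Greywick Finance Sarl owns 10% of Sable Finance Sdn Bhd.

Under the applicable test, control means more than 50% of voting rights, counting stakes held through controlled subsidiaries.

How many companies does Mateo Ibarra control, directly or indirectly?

Mateo holds 100% of Corven, so Mateo controls Corven.
Corven holds 57% of Anchor, so Mateo controls Anchor.
No other company's threshold is met.
Mateo controls 2 companies.

2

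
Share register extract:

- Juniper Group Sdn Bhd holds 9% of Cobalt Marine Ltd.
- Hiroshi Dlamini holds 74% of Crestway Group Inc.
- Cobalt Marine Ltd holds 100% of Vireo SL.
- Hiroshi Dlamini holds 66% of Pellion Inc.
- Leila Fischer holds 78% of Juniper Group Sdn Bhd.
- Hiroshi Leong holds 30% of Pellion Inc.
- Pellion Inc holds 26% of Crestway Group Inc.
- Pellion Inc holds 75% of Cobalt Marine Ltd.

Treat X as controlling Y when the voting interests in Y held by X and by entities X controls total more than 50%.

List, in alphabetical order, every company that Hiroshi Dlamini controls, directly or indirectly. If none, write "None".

Cobalt Marine Ltd, Crestway Group Inc, Pellion Inc, Vireo SL

Hiroshi Dlamini holds 66% of Pellion, so Hiroshi Dlamini controls Pellion.
Pellion holds 75% of Cobalt, so Hiroshi Dlamini controls Cobalt.
Cobalt holds 100% of Vireo, so Hiroshi Dlamini controls Vireo.
Pellion and Hiroshi Dlamini together hold 26% + 74% = 100% of Crestway, so Hiroshi Dlamini controls Crestway.
No other company's threshold is met.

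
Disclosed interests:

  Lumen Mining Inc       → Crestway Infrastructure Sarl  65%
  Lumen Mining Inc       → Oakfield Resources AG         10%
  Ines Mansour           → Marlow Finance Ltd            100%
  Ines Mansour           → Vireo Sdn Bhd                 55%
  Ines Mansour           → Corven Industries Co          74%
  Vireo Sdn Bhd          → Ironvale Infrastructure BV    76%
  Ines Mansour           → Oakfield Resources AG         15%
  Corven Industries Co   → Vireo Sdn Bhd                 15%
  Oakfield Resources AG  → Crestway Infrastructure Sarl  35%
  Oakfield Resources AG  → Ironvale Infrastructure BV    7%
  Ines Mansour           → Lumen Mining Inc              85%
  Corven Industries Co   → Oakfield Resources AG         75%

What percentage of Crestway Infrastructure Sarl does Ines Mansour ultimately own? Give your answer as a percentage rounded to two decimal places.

82.90%

Ines reaches Crestway along 4 paths.
Via Lumen: 85% × 65% = 55.25%.
Via Corven → Oakfield: 74% × 75% × 35% = 19.425%.
Via Oakfield: 15% × 35% = 5.25%.
Via Lumen → Oakfield: 85% × 10% × 35% = 2.975%.
Total: 55.25% + 19.425% + 5.25% + 2.975% = 82.9%.
Rounded: 82.90%.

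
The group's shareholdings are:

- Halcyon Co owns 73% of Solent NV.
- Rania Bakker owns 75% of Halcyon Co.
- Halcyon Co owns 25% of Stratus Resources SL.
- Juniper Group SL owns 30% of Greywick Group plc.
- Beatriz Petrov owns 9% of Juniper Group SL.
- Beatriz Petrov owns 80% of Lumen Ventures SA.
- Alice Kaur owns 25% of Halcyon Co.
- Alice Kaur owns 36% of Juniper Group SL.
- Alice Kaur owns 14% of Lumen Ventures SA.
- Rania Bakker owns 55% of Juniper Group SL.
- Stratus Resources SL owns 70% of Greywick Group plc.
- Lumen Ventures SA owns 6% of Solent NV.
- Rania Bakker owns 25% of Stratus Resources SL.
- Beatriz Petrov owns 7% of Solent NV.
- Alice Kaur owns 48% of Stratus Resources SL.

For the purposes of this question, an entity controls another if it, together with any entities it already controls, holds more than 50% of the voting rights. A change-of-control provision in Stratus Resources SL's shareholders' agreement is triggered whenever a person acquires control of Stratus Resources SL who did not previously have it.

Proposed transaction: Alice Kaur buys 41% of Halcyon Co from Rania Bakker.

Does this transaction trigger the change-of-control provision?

The purchase adds only to Alice's holdings (Rania's stake shrinks), so Alice is the only person who could newly come to control Stratus.
Alice's largest direct stake is 48% in Stratus, which does not meet the threshold, so Alice controls no company.
In Stratus, Alice's side holds only 48%, not > 50%.
So before the transaction, Alice does not control Stratus.
After the purchase, Alice's direct stake in Halcyon rises to 25% + 41% = 66%, and Rania's stake falls to 34%.
Alice holds 66% of Halcyon, so Alice controls Halcyon.
Alice and Halcyon together hold 48% + 25% = 73% of Stratus, so Alice controls Stratus.
Alice did not control Stratus before and does after, so the clause is triggered.

Yes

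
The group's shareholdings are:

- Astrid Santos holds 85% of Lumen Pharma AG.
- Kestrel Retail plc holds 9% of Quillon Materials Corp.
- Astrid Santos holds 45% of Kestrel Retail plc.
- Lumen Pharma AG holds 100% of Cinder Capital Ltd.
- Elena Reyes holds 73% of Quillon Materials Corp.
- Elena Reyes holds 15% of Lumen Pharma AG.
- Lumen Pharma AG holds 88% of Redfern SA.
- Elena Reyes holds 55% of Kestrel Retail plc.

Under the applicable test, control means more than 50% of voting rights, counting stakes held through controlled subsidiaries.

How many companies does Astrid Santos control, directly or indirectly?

3

Astrid holds 85% of Lumen, so Astrid controls Lumen.
Lumen holds 100% of Cinder, so Astrid controls Cinder.
Lumen holds 88% of Redfern, so Astrid controls Redfern.
No other company's threshold is met.
Astrid controls 3 companies.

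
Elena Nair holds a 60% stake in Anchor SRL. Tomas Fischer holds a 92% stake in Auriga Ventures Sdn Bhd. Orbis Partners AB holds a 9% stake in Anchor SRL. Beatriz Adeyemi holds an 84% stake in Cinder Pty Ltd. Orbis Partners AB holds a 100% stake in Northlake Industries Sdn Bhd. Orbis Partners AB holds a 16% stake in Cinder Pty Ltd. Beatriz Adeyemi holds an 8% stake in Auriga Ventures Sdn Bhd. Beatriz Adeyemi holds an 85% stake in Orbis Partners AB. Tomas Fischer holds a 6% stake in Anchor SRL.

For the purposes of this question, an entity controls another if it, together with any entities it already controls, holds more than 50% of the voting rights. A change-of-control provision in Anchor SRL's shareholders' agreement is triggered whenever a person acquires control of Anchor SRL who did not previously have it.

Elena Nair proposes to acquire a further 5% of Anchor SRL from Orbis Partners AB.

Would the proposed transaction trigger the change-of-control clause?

No

The purchase adds only to Elena's holdings (Orbis's stake shrinks), so Elena is the only person who could newly come to control Anchor.
Elena holds 60% of Anchor, so Elena controls Anchor.
So Elena already controls Anchor before the transaction.
After the purchase, Elena's direct stake in Anchor rises to 60% + 5% = 65%, and Orbis's stake falls to 4%.
Elena controlled Anchor already, so this is not a new person acquiring control; every other person's position is unchanged or reduced.
No new person acquires control, so the clause is not triggered.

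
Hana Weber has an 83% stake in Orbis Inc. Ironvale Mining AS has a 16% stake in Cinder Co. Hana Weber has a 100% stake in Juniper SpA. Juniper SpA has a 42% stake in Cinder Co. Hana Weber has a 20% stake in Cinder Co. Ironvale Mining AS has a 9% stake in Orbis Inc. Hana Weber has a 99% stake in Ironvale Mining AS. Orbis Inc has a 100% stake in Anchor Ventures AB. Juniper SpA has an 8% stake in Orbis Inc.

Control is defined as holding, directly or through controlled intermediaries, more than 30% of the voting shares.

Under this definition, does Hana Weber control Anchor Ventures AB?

Hana holds 100% of Juniper, so Hana controls Juniper.
Hana holds 99% of Ironvale, so Hana controls Ironvale.
Hana and Ironvale and Juniper together hold 83% + 9% + 8% = 100% of Orbis, so Hana controls Orbis.
Orbis holds 100% of Anchor, so Hana controls Anchor.

Yes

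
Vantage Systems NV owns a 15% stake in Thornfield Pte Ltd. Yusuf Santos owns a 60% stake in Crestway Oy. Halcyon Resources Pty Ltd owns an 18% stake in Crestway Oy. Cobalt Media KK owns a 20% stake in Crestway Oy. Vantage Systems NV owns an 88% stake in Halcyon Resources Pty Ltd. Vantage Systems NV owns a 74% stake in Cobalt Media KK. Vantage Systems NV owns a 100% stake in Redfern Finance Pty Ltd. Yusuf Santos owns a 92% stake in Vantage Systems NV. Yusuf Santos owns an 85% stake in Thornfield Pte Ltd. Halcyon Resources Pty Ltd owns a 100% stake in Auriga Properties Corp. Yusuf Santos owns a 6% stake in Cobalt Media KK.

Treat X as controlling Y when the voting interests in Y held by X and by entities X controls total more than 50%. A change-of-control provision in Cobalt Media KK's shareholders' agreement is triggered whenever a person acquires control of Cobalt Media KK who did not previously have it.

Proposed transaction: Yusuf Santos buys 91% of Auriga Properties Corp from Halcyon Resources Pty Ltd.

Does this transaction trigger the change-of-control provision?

The purchase adds only to Yusuf's holdings (Halcyon's stake shrinks), so Yusuf is the only person who could newly come to control Cobalt.
Yusuf holds 92% of Vantage, so Yusuf controls Vantage.
Vantage and Yusuf together hold 74% + 6% = 80% of Cobalt, so Yusuf controls Cobalt.
So Yusuf already controls Cobalt before the transaction.
After the purchase, Yusuf holds 91% of Auriga directly, and Halcyon's stake falls to 9%.
Yusuf controlled Cobalt already, so this is not a new person acquiring control; every other person's position is unchanged or reduced.
No new person acquires control, so the clause is not triggered.

No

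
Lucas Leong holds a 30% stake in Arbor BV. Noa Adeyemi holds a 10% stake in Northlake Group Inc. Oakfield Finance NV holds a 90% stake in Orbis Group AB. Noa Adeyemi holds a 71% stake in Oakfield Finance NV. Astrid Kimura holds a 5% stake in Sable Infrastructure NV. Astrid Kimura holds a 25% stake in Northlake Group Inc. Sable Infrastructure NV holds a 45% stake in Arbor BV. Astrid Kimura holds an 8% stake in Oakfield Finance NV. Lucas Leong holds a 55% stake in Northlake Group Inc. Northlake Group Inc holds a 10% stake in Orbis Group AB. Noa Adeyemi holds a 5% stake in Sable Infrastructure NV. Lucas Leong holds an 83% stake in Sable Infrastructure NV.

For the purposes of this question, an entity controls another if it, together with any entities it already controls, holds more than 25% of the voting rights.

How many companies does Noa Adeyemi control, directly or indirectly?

Noa holds 71% of Oakfield, so Noa controls Oakfield.
Oakfield holds 90% of Orbis, so Noa controls Orbis.
No other company's threshold is met.
Noa controls 2 companies.

2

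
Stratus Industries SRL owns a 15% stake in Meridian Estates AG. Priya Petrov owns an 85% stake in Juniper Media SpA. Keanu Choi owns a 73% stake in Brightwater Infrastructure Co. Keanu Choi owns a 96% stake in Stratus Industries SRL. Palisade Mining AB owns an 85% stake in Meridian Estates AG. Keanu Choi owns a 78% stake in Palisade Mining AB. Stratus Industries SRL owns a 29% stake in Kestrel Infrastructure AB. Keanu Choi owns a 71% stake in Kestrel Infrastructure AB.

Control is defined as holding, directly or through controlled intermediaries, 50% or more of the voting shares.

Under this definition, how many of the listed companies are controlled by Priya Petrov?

Priya holds 85% of Juniper, so Priya controls Juniper.
No other company's threshold is met.
Priya controls 1 company.

1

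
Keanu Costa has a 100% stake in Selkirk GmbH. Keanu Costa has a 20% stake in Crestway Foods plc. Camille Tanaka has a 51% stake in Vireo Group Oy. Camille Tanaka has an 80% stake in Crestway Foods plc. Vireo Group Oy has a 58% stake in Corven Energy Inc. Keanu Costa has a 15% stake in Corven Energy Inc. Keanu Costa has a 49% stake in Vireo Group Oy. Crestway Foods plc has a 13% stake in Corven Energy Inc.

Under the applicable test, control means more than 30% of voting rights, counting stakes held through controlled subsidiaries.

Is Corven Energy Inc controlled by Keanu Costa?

Keanu holds 49% of Vireo, so Keanu controls Vireo.
Vireo and Keanu together hold 58% + 15% = 73% of Corven, so Keanu controls Corven.

Yes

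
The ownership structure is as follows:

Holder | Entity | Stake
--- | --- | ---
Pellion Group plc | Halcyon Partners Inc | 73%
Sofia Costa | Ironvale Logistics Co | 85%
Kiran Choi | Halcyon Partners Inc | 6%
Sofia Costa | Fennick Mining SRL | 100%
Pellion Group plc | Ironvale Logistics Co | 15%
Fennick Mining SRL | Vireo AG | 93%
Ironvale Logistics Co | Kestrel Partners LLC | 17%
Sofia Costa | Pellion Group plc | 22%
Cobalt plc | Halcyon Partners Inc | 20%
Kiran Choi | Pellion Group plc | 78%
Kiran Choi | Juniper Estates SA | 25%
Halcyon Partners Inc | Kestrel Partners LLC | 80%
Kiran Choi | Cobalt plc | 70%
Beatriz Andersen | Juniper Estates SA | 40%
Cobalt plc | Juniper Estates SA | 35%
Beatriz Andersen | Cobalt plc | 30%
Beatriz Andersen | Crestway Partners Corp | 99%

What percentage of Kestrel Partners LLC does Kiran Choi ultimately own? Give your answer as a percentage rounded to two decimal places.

63.54%

Kiran reaches Kestrel along 4 paths.
Via Pellion → Halcyon: 78% × 73% × 80% = 45.552%.
Via Halcyon: 6% × 80% = 4.8%.
Via Cobalt → Halcyon: 70% × 20% × 80% = 11.2%.
Via Pellion → Ironvale: 78% × 15% × 17% = 1.989%.
Total: 45.552% + 4.8% + 11.2% + 1.989% = 63.541%.
Rounded: 63.54%.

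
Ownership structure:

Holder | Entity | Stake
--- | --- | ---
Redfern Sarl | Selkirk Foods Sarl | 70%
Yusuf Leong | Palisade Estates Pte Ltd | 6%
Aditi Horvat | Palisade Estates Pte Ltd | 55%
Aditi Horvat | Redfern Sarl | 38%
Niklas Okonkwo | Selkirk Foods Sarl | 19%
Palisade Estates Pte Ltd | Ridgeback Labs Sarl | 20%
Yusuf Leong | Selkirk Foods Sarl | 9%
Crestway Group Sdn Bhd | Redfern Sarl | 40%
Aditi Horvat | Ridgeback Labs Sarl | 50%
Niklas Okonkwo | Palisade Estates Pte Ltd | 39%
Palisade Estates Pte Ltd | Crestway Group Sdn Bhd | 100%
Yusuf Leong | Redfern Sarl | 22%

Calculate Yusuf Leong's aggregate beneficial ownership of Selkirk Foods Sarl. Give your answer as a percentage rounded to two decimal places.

26.08%

Yusuf reaches Selkirk along 3 paths.
Via Redfern: 22% × 70% = 15.4%.
Via Palisade → Crestway → Redfern: 6% × 100% × 40% × 70% = 1.68%.
Direct stake: 9% = 9%.
Total: 15.4% + 1.68% + 9% = 26.08%.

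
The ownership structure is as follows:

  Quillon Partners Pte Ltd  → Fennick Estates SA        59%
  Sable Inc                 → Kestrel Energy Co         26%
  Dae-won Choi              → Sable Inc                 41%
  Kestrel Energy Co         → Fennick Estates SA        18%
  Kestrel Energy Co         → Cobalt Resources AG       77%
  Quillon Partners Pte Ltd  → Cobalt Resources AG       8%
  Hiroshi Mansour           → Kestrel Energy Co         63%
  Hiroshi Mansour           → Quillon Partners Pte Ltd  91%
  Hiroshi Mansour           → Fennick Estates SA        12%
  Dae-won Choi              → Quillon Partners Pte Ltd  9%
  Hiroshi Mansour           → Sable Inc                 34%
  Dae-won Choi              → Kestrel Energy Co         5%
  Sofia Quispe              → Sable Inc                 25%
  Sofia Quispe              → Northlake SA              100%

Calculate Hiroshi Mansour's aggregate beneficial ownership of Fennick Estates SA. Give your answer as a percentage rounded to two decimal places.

78.62%

Hiroshi reaches Fennick along 4 paths.
Direct stake: 12% = 12%.
Via Sable → Kestrel: 34% × 26% × 18% = 1.5912%.
Via Kestrel: 63% × 18% = 11.34%.
Via Quillon: 91% × 59% = 53.69%.
Total: 12% + 1.5912% + 11.34% + 53.69% = 78.6212%.
Rounded: 78.62%.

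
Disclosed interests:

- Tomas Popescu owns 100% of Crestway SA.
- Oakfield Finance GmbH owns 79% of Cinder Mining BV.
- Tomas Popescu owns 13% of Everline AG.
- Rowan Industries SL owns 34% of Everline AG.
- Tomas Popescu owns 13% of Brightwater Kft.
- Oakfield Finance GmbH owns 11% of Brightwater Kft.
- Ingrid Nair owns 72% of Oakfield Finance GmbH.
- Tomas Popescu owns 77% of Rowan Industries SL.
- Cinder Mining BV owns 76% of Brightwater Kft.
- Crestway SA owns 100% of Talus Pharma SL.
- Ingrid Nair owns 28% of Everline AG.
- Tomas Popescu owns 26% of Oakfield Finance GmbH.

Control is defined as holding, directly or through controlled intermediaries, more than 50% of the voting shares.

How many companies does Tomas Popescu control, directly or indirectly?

3

Tomas holds 100% of Crestway, so Tomas controls Crestway.
Tomas holds 77% of Rowan, so Tomas controls Rowan.
Crestway holds 100% of Talus, so Tomas controls Talus.
No other company's threshold is met.
Tomas controls 3 companies.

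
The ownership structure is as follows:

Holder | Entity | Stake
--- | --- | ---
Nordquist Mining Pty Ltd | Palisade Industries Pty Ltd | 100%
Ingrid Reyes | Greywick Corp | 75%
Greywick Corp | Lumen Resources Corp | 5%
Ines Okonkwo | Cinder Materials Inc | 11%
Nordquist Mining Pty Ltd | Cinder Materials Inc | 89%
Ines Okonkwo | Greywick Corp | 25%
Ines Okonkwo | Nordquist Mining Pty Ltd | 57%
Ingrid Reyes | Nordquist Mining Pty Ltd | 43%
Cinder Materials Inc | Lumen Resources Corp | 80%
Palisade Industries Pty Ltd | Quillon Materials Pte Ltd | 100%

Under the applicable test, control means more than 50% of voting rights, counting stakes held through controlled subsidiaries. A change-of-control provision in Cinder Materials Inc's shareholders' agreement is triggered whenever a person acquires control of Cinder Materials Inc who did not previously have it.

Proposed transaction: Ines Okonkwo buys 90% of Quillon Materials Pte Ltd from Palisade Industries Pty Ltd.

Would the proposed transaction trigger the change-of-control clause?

No

The purchase adds only to Ines's holdings (Palisade's stake shrinks), so Ines is the only person who could newly come to control Cinder.
Ines holds 57% of Nordquist, so Ines controls Nordquist.
Nordquist and Ines together hold 89% + 11% = 100% of Cinder, so Ines controls Cinder.
So Ines already controls Cinder before the transaction.
After the purchase, Ines holds 90% of Quillon directly, and Palisade's stake falls to 10%.
Ines controlled Cinder already, so this is not a new person acquiring control; every other person's position is unchanged or reduced.
No new person acquires control, so the clause is not triggered.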